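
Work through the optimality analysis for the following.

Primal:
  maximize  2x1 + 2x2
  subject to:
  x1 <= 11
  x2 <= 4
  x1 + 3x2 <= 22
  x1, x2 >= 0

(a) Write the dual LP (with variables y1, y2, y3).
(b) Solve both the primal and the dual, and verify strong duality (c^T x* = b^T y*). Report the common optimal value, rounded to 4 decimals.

The standard primal-dual pair for 'max c^T x s.t. A x <= b, x >= 0' is:
  Dual:  min b^T y  s.t.  A^T y >= c,  y >= 0.

So the dual LP is:
  minimize  11y1 + 4y2 + 22y3
  subject to:
    y1 + y3 >= 2
    y2 + 3y3 >= 2
    y1, y2, y3 >= 0

Solving the primal: x* = (11, 3.6667).
  primal value c^T x* = 29.3333.
Solving the dual: y* = (1.3333, 0, 0.6667).
  dual value b^T y* = 29.3333.
Strong duality: c^T x* = b^T y*. Confirmed.

29.3333


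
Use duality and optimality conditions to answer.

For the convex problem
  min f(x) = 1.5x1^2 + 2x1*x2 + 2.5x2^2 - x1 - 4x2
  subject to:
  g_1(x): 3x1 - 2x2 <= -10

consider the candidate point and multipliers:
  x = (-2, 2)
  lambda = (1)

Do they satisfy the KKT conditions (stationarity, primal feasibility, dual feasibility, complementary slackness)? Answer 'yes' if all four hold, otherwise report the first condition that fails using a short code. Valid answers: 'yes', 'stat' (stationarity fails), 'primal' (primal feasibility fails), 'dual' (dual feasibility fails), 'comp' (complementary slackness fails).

Gradient of f: grad f(x) = Q x + c = (-3, 2)
Constraint values g_i(x) = a_i^T x - b_i:
  g_1((-2, 2)) = 0
Stationarity residual: grad f(x) + sum_i lambda_i a_i = (0, 0)
  -> stationarity OK
Primal feasibility (all g_i <= 0): OK
Dual feasibility (all lambda_i >= 0): OK
Complementary slackness (lambda_i * g_i(x) = 0 for all i): OK

Verdict: yes, KKT holds.

yes


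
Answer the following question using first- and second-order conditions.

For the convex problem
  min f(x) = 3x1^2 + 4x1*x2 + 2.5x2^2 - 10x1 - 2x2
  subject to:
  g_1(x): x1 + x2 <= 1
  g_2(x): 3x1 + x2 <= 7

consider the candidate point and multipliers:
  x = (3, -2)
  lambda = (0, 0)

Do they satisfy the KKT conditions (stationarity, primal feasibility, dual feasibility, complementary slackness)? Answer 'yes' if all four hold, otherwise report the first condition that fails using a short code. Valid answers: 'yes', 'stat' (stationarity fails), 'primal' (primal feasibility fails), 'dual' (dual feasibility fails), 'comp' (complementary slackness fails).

Gradient of f: grad f(x) = Q x + c = (0, 0)
Constraint values g_i(x) = a_i^T x - b_i:
  g_1((3, -2)) = 0
  g_2((3, -2)) = 0
Stationarity residual: grad f(x) + sum_i lambda_i a_i = (0, 0)
  -> stationarity OK
Primal feasibility (all g_i <= 0): OK
Dual feasibility (all lambda_i >= 0): OK
Complementary slackness (lambda_i * g_i(x) = 0 for all i): OK

Verdict: yes, KKT holds.

yes


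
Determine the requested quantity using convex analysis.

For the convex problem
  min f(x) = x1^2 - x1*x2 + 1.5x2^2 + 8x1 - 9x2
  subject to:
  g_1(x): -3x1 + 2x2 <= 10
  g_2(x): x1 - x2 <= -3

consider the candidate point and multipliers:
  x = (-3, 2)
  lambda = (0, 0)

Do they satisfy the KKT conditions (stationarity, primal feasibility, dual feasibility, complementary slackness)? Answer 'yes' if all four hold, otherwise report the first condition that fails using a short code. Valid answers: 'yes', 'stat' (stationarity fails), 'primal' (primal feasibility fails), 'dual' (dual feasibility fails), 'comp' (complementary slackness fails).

Gradient of f: grad f(x) = Q x + c = (0, 0)
Constraint values g_i(x) = a_i^T x - b_i:
  g_1((-3, 2)) = 3
  g_2((-3, 2)) = -2
Stationarity residual: grad f(x) + sum_i lambda_i a_i = (0, 0)
  -> stationarity OK
Primal feasibility (all g_i <= 0): FAILS
Dual feasibility (all lambda_i >= 0): OK
Complementary slackness (lambda_i * g_i(x) = 0 for all i): OK

Verdict: the first failing condition is primal_feasibility -> primal.

primal


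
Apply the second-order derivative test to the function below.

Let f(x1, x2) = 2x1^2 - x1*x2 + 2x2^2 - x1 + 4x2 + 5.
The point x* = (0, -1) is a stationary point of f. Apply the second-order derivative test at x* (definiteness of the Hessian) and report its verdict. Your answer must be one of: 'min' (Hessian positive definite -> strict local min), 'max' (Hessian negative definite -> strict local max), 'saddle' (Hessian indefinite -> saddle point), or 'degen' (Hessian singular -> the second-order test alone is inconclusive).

Compute the Hessian H = grad^2 f:
  H = [[4, -1], [-1, 4]]
Verify stationarity: grad f(x*) = H x* + g = (0, 0).
Eigenvalues of H: 3, 5.
Both eigenvalues > 0, so H is positive definite -> x* is a strict local min.

min


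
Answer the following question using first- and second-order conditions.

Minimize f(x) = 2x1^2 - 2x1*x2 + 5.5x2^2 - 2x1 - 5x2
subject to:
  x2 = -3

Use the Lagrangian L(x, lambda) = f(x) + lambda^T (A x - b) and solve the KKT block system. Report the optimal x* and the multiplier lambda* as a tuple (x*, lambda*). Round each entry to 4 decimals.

Form the Lagrangian:
  L(x, lambda) = (1/2) x^T Q x + c^T x + lambda^T (A x - b)
Stationarity (grad_x L = 0): Q x + c + A^T lambda = 0.
Primal feasibility: A x = b.

This gives the KKT block system:
  [ Q   A^T ] [ x     ]   [-c ]
  [ A    0  ] [ lambda ] = [ b ]

Solving the linear system:
  x*      = (-1, -3)
  lambda* = (36)
  f(x*)   = 62.5

x* = (-1, -3), lambda* = (36)


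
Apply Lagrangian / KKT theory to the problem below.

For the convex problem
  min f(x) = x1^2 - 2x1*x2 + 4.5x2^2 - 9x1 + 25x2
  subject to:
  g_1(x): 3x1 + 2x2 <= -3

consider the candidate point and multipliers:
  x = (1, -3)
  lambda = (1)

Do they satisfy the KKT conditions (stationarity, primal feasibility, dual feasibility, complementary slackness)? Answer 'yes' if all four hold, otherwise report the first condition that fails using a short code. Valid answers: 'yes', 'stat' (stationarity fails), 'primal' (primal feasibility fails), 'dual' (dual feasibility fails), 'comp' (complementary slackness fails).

Gradient of f: grad f(x) = Q x + c = (-1, -4)
Constraint values g_i(x) = a_i^T x - b_i:
  g_1((1, -3)) = 0
Stationarity residual: grad f(x) + sum_i lambda_i a_i = (2, -2)
  -> stationarity FAILS
Primal feasibility (all g_i <= 0): OK
Dual feasibility (all lambda_i >= 0): OK
Complementary slackness (lambda_i * g_i(x) = 0 for all i): OK

Verdict: the first failing condition is stationarity -> stat.

stat


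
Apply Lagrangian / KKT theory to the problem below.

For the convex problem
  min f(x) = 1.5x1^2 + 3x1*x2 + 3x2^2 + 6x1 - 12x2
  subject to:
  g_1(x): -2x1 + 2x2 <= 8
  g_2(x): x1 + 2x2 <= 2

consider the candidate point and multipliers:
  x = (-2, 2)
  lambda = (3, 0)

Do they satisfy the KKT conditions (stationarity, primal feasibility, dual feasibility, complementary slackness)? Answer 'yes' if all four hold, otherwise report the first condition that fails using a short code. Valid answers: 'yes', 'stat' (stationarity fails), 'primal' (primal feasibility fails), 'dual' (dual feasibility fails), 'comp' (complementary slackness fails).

Gradient of f: grad f(x) = Q x + c = (6, -6)
Constraint values g_i(x) = a_i^T x - b_i:
  g_1((-2, 2)) = 0
  g_2((-2, 2)) = 0
Stationarity residual: grad f(x) + sum_i lambda_i a_i = (0, 0)
  -> stationarity OK
Primal feasibility (all g_i <= 0): OK
Dual feasibility (all lambda_i >= 0): OK
Complementary slackness (lambda_i * g_i(x) = 0 for all i): OK

Verdict: yes, KKT holds.

yes


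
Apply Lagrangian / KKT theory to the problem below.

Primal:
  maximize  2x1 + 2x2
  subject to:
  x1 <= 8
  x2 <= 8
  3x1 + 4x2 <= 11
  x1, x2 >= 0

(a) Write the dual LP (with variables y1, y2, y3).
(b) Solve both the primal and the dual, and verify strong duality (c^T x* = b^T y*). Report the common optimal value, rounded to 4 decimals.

The standard primal-dual pair for 'max c^T x s.t. A x <= b, x >= 0' is:
  Dual:  min b^T y  s.t.  A^T y >= c,  y >= 0.

So the dual LP is:
  minimize  8y1 + 8y2 + 11y3
  subject to:
    y1 + 3y3 >= 2
    y2 + 4y3 >= 2
    y1, y2, y3 >= 0

Solving the primal: x* = (3.6667, 0).
  primal value c^T x* = 7.3333.
Solving the dual: y* = (0, 0, 0.6667).
  dual value b^T y* = 7.3333.
Strong duality: c^T x* = b^T y*. Confirmed.

7.3333


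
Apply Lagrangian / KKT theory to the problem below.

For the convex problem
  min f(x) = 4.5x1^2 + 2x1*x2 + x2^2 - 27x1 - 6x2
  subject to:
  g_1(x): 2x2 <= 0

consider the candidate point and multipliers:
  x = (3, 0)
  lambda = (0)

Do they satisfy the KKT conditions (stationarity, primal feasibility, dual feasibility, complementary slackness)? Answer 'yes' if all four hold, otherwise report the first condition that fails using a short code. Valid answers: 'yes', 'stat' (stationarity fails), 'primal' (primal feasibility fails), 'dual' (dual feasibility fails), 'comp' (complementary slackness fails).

Gradient of f: grad f(x) = Q x + c = (0, 0)
Constraint values g_i(x) = a_i^T x - b_i:
  g_1((3, 0)) = 0
Stationarity residual: grad f(x) + sum_i lambda_i a_i = (0, 0)
  -> stationarity OK
Primal feasibility (all g_i <= 0): OK
Dual feasibility (all lambda_i >= 0): OK
Complementary slackness (lambda_i * g_i(x) = 0 for all i): OK

Verdict: yes, KKT holds.

yes


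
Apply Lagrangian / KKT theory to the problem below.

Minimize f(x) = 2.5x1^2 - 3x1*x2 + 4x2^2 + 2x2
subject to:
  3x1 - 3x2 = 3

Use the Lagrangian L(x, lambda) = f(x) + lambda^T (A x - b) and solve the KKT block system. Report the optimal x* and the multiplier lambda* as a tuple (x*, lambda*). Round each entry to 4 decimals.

Form the Lagrangian:
  L(x, lambda) = (1/2) x^T Q x + c^T x + lambda^T (A x - b)
Stationarity (grad_x L = 0): Q x + c + A^T lambda = 0.
Primal feasibility: A x = b.

This gives the KKT block system:
  [ Q   A^T ] [ x     ]   [-c ]
  [ A    0  ] [ lambda ] = [ b ]

Solving the linear system:
  x*      = (0.4286, -0.5714)
  lambda* = (-1.2857)
  f(x*)   = 1.3571

x* = (0.4286, -0.5714), lambda* = (-1.2857)


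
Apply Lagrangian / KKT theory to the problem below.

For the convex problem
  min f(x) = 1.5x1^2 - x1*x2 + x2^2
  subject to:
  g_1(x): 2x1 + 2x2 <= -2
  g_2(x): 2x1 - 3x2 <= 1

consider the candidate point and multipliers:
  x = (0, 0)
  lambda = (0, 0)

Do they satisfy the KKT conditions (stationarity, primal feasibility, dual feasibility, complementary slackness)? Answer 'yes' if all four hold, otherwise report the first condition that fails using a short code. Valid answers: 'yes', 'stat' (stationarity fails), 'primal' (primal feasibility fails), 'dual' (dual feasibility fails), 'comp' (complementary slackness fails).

Gradient of f: grad f(x) = Q x + c = (0, 0)
Constraint values g_i(x) = a_i^T x - b_i:
  g_1((0, 0)) = 2
  g_2((0, 0)) = -1
Stationarity residual: grad f(x) + sum_i lambda_i a_i = (0, 0)
  -> stationarity OK
Primal feasibility (all g_i <= 0): FAILS
Dual feasibility (all lambda_i >= 0): OK
Complementary slackness (lambda_i * g_i(x) = 0 for all i): OK

Verdict: the first failing condition is primal_feasibility -> primal.

primal


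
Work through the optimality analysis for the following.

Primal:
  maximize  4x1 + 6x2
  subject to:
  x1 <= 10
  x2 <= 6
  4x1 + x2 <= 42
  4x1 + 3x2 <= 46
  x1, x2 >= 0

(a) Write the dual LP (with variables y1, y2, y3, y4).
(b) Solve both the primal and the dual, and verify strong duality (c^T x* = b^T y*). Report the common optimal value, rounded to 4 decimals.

The standard primal-dual pair for 'max c^T x s.t. A x <= b, x >= 0' is:
  Dual:  min b^T y  s.t.  A^T y >= c,  y >= 0.

So the dual LP is:
  minimize  10y1 + 6y2 + 42y3 + 46y4
  subject to:
    y1 + 4y3 + 4y4 >= 4
    y2 + y3 + 3y4 >= 6
    y1, y2, y3, y4 >= 0

Solving the primal: x* = (7, 6).
  primal value c^T x* = 64.
Solving the dual: y* = (0, 3, 0, 1).
  dual value b^T y* = 64.
Strong duality: c^T x* = b^T y*. Confirmed.

64


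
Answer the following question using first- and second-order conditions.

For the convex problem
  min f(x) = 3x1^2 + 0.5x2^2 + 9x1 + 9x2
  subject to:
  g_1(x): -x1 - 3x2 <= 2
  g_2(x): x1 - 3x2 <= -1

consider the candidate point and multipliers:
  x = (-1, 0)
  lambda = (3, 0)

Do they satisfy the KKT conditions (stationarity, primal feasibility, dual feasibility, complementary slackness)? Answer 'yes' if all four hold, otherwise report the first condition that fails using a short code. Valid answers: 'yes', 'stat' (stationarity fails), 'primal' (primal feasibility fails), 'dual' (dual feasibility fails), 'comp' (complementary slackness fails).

Gradient of f: grad f(x) = Q x + c = (3, 9)
Constraint values g_i(x) = a_i^T x - b_i:
  g_1((-1, 0)) = -1
  g_2((-1, 0)) = 0
Stationarity residual: grad f(x) + sum_i lambda_i a_i = (0, 0)
  -> stationarity OK
Primal feasibility (all g_i <= 0): OK
Dual feasibility (all lambda_i >= 0): OK
Complementary slackness (lambda_i * g_i(x) = 0 for all i): FAILS

Verdict: the first failing condition is complementary_slackness -> comp.

comp


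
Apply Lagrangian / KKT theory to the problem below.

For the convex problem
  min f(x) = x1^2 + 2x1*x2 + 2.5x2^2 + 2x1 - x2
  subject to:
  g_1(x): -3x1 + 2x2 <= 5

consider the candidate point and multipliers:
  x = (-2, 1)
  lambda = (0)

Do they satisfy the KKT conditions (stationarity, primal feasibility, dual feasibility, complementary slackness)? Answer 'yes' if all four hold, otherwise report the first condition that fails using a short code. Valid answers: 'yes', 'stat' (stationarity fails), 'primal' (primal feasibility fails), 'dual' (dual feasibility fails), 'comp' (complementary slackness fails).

Gradient of f: grad f(x) = Q x + c = (0, 0)
Constraint values g_i(x) = a_i^T x - b_i:
  g_1((-2, 1)) = 3
Stationarity residual: grad f(x) + sum_i lambda_i a_i = (0, 0)
  -> stationarity OK
Primal feasibility (all g_i <= 0): FAILS
Dual feasibility (all lambda_i >= 0): OK
Complementary slackness (lambda_i * g_i(x) = 0 for all i): OK

Verdict: the first failing condition is primal_feasibility -> primal.

primal


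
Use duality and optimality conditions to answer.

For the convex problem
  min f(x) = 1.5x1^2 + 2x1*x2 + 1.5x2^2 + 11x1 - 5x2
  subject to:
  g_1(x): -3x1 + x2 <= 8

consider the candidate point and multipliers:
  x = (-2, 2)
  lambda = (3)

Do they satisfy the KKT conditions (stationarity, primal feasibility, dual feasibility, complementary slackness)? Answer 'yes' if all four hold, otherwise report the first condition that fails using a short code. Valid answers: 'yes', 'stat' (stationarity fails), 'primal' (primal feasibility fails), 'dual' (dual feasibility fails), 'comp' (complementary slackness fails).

Gradient of f: grad f(x) = Q x + c = (9, -3)
Constraint values g_i(x) = a_i^T x - b_i:
  g_1((-2, 2)) = 0
Stationarity residual: grad f(x) + sum_i lambda_i a_i = (0, 0)
  -> stationarity OK
Primal feasibility (all g_i <= 0): OK
Dual feasibility (all lambda_i >= 0): OK
Complementary slackness (lambda_i * g_i(x) = 0 for all i): OK

Verdict: yes, KKT holds.

yes


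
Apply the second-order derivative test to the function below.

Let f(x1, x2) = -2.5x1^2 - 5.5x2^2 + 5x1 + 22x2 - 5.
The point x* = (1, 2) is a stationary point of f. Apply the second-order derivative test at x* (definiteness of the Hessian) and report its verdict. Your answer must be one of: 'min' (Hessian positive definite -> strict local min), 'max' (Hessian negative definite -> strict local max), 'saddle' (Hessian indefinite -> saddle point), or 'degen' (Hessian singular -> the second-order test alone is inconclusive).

Compute the Hessian H = grad^2 f:
  H = [[-5, 0], [0, -11]]
Verify stationarity: grad f(x*) = H x* + g = (0, 0).
Eigenvalues of H: -11, -5.
Both eigenvalues < 0, so H is negative definite -> x* is a strict local max.

max


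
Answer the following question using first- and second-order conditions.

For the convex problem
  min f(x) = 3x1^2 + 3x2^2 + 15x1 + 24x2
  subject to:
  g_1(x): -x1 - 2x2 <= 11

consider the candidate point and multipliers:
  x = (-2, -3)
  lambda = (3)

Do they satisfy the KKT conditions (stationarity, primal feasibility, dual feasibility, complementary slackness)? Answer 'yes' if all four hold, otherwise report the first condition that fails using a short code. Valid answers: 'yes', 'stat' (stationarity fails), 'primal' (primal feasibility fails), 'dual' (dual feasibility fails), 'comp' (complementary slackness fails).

Gradient of f: grad f(x) = Q x + c = (3, 6)
Constraint values g_i(x) = a_i^T x - b_i:
  g_1((-2, -3)) = -3
Stationarity residual: grad f(x) + sum_i lambda_i a_i = (0, 0)
  -> stationarity OK
Primal feasibility (all g_i <= 0): OK
Dual feasibility (all lambda_i >= 0): OK
Complementary slackness (lambda_i * g_i(x) = 0 for all i): FAILS

Verdict: the first failing condition is complementary_slackness -> comp.

comp


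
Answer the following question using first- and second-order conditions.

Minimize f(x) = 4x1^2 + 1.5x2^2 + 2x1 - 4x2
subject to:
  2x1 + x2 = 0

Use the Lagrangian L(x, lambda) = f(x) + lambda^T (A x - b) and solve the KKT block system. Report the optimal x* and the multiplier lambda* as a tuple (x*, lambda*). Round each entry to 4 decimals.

Form the Lagrangian:
  L(x, lambda) = (1/2) x^T Q x + c^T x + lambda^T (A x - b)
Stationarity (grad_x L = 0): Q x + c + A^T lambda = 0.
Primal feasibility: A x = b.

This gives the KKT block system:
  [ Q   A^T ] [ x     ]   [-c ]
  [ A    0  ] [ lambda ] = [ b ]

Solving the linear system:
  x*      = (-0.5, 1)
  lambda* = (1)
  f(x*)   = -2.5

x* = (-0.5, 1), lambda* = (1)


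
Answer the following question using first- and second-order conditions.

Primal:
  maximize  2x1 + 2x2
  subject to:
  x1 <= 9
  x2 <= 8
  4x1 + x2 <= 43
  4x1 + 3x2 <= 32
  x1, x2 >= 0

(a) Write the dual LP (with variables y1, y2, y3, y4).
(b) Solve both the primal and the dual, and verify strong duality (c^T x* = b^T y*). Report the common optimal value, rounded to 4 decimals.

The standard primal-dual pair for 'max c^T x s.t. A x <= b, x >= 0' is:
  Dual:  min b^T y  s.t.  A^T y >= c,  y >= 0.

So the dual LP is:
  minimize  9y1 + 8y2 + 43y3 + 32y4
  subject to:
    y1 + 4y3 + 4y4 >= 2
    y2 + y3 + 3y4 >= 2
    y1, y2, y3, y4 >= 0

Solving the primal: x* = (2, 8).
  primal value c^T x* = 20.
Solving the dual: y* = (0, 0.5, 0, 0.5).
  dual value b^T y* = 20.
Strong duality: c^T x* = b^T y*. Confirmed.

20


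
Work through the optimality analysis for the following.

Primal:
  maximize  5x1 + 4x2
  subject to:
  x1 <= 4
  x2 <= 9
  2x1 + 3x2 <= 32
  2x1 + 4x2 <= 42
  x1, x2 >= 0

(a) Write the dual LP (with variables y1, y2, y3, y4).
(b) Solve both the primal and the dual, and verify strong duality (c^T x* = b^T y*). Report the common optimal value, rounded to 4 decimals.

The standard primal-dual pair for 'max c^T x s.t. A x <= b, x >= 0' is:
  Dual:  min b^T y  s.t.  A^T y >= c,  y >= 0.

So the dual LP is:
  minimize  4y1 + 9y2 + 32y3 + 42y4
  subject to:
    y1 + 2y3 + 2y4 >= 5
    y2 + 3y3 + 4y4 >= 4
    y1, y2, y3, y4 >= 0

Solving the primal: x* = (4, 8).
  primal value c^T x* = 52.
Solving the dual: y* = (2.3333, 0, 1.3333, 0).
  dual value b^T y* = 52.
Strong duality: c^T x* = b^T y*. Confirmed.

52


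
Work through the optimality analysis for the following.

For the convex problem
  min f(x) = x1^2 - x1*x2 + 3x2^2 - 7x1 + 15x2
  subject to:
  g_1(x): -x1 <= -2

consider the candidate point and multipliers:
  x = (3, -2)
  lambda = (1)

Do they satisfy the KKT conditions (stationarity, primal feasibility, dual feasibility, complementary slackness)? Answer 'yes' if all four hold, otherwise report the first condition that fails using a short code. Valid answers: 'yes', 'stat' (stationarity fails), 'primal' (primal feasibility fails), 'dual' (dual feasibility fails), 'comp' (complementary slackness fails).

Gradient of f: grad f(x) = Q x + c = (1, 0)
Constraint values g_i(x) = a_i^T x - b_i:
  g_1((3, -2)) = -1
Stationarity residual: grad f(x) + sum_i lambda_i a_i = (0, 0)
  -> stationarity OK
Primal feasibility (all g_i <= 0): OK
Dual feasibility (all lambda_i >= 0): OK
Complementary slackness (lambda_i * g_i(x) = 0 for all i): FAILS

Verdict: the first failing condition is complementary_slackness -> comp.

comp


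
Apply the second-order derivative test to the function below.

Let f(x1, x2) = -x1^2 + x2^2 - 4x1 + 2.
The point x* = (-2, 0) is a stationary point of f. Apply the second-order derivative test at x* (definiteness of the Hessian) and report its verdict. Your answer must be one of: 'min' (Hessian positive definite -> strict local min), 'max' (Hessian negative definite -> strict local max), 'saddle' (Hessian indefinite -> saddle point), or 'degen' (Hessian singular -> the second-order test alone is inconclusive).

Compute the Hessian H = grad^2 f:
  H = [[-2, 0], [0, 2]]
Verify stationarity: grad f(x*) = H x* + g = (0, 0).
Eigenvalues of H: -2, 2.
Eigenvalues have mixed signs, so H is indefinite -> x* is a saddle point.

saddle


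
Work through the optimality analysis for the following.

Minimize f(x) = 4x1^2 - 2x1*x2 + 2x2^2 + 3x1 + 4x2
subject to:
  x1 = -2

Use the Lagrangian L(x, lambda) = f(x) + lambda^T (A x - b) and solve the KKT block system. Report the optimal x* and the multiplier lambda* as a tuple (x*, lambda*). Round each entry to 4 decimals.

Form the Lagrangian:
  L(x, lambda) = (1/2) x^T Q x + c^T x + lambda^T (A x - b)
Stationarity (grad_x L = 0): Q x + c + A^T lambda = 0.
Primal feasibility: A x = b.

This gives the KKT block system:
  [ Q   A^T ] [ x     ]   [-c ]
  [ A    0  ] [ lambda ] = [ b ]

Solving the linear system:
  x*      = (-2, -2)
  lambda* = (9)
  f(x*)   = 2

x* = (-2, -2), lambda* = (9)


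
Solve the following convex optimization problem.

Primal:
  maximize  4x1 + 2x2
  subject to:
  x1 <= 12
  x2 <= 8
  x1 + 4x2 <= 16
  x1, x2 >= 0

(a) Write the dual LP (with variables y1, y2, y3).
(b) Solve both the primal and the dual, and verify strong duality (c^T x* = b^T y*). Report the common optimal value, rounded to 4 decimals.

The standard primal-dual pair for 'max c^T x s.t. A x <= b, x >= 0' is:
  Dual:  min b^T y  s.t.  A^T y >= c,  y >= 0.

So the dual LP is:
  minimize  12y1 + 8y2 + 16y3
  subject to:
    y1 + y3 >= 4
    y2 + 4y3 >= 2
    y1, y2, y3 >= 0

Solving the primal: x* = (12, 1).
  primal value c^T x* = 50.
Solving the dual: y* = (3.5, 0, 0.5).
  dual value b^T y* = 50.
Strong duality: c^T x* = b^T y*. Confirmed.

50


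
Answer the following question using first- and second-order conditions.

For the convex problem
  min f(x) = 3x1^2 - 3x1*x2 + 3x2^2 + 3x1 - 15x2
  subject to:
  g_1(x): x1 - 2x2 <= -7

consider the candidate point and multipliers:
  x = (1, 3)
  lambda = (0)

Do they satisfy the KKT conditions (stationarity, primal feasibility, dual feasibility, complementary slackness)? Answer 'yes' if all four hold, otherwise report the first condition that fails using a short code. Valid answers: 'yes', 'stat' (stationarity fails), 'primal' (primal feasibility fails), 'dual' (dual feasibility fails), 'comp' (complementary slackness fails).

Gradient of f: grad f(x) = Q x + c = (0, 0)
Constraint values g_i(x) = a_i^T x - b_i:
  g_1((1, 3)) = 2
Stationarity residual: grad f(x) + sum_i lambda_i a_i = (0, 0)
  -> stationarity OK
Primal feasibility (all g_i <= 0): FAILS
Dual feasibility (all lambda_i >= 0): OK
Complementary slackness (lambda_i * g_i(x) = 0 for all i): OK

Verdict: the first failing condition is primal_feasibility -> primal.

primal


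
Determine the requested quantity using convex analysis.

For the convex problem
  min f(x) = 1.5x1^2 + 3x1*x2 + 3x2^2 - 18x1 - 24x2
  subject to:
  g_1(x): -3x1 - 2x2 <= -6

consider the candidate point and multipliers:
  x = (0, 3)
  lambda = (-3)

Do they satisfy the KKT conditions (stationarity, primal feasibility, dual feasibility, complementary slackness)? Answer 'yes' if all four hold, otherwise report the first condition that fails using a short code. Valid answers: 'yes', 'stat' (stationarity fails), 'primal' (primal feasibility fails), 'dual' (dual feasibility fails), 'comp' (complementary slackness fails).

Gradient of f: grad f(x) = Q x + c = (-9, -6)
Constraint values g_i(x) = a_i^T x - b_i:
  g_1((0, 3)) = 0
Stationarity residual: grad f(x) + sum_i lambda_i a_i = (0, 0)
  -> stationarity OK
Primal feasibility (all g_i <= 0): OK
Dual feasibility (all lambda_i >= 0): FAILS
Complementary slackness (lambda_i * g_i(x) = 0 for all i): OK

Verdict: the first failing condition is dual_feasibility -> dual.

dual


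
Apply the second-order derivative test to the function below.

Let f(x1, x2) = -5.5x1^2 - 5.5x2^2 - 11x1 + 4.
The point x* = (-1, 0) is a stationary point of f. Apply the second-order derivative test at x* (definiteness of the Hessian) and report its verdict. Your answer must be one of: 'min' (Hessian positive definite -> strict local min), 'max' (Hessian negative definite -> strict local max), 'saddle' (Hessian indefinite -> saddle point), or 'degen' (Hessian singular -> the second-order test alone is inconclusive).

Compute the Hessian H = grad^2 f:
  H = [[-11, 0], [0, -11]]
Verify stationarity: grad f(x*) = H x* + g = (0, 0).
Eigenvalues of H: -11, -11.
Both eigenvalues < 0, so H is negative definite -> x* is a strict local max.

max


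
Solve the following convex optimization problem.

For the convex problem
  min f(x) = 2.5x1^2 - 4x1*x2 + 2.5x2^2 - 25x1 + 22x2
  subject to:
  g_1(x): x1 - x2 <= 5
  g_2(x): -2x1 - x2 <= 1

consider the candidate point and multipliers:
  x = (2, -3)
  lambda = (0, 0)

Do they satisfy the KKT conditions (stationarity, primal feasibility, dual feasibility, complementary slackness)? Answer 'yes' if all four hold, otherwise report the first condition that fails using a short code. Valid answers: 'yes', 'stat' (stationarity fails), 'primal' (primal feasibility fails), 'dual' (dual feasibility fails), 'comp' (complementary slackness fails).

Gradient of f: grad f(x) = Q x + c = (-3, -1)
Constraint values g_i(x) = a_i^T x - b_i:
  g_1((2, -3)) = 0
  g_2((2, -3)) = -2
Stationarity residual: grad f(x) + sum_i lambda_i a_i = (-3, -1)
  -> stationarity FAILS
Primal feasibility (all g_i <= 0): OK
Dual feasibility (all lambda_i >= 0): OK
Complementary slackness (lambda_i * g_i(x) = 0 for all i): OK

Verdict: the first failing condition is stationarity -> stat.

stat


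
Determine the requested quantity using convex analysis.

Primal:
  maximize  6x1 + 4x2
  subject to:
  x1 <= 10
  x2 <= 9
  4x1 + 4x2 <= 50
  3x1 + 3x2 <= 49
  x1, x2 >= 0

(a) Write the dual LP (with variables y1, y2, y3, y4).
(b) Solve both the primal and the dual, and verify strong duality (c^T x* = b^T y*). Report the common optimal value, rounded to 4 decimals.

The standard primal-dual pair for 'max c^T x s.t. A x <= b, x >= 0' is:
  Dual:  min b^T y  s.t.  A^T y >= c,  y >= 0.

So the dual LP is:
  minimize  10y1 + 9y2 + 50y3 + 49y4
  subject to:
    y1 + 4y3 + 3y4 >= 6
    y2 + 4y3 + 3y4 >= 4
    y1, y2, y3, y4 >= 0

Solving the primal: x* = (10, 2.5).
  primal value c^T x* = 70.
Solving the dual: y* = (2, 0, 1, 0).
  dual value b^T y* = 70.
Strong duality: c^T x* = b^T y*. Confirmed.

70


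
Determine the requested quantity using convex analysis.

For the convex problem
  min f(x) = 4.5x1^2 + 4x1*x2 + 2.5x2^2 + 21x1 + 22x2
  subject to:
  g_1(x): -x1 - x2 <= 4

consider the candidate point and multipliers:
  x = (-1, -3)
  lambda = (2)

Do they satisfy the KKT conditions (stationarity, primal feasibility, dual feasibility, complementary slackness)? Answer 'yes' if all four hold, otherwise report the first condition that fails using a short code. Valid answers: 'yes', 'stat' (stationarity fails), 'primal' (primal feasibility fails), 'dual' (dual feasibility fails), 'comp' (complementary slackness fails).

Gradient of f: grad f(x) = Q x + c = (0, 3)
Constraint values g_i(x) = a_i^T x - b_i:
  g_1((-1, -3)) = 0
Stationarity residual: grad f(x) + sum_i lambda_i a_i = (-2, 1)
  -> stationarity FAILS
Primal feasibility (all g_i <= 0): OK
Dual feasibility (all lambda_i >= 0): OK
Complementary slackness (lambda_i * g_i(x) = 0 for all i): OK

Verdict: the first failing condition is stationarity -> stat.

stat


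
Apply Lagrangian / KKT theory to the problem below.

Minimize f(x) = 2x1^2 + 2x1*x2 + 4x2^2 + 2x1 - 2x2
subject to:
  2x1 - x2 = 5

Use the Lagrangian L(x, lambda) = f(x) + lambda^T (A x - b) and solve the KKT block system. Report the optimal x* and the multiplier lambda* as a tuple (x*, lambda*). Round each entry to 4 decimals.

Form the Lagrangian:
  L(x, lambda) = (1/2) x^T Q x + c^T x + lambda^T (A x - b)
Stationarity (grad_x L = 0): Q x + c + A^T lambda = 0.
Primal feasibility: A x = b.

This gives the KKT block system:
  [ Q   A^T ] [ x     ]   [-c ]
  [ A    0  ] [ lambda ] = [ b ]

Solving the linear system:
  x*      = (2.0909, -0.8182)
  lambda* = (-4.3636)
  f(x*)   = 13.8182

x* = (2.0909, -0.8182), lambda* = (-4.3636)


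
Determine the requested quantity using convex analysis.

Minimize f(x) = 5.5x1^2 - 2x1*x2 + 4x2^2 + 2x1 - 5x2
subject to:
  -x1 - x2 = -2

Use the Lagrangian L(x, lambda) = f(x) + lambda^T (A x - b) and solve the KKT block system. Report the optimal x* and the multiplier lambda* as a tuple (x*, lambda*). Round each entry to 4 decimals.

Form the Lagrangian:
  L(x, lambda) = (1/2) x^T Q x + c^T x + lambda^T (A x - b)
Stationarity (grad_x L = 0): Q x + c + A^T lambda = 0.
Primal feasibility: A x = b.

This gives the KKT block system:
  [ Q   A^T ] [ x     ]   [-c ]
  [ A    0  ] [ lambda ] = [ b ]

Solving the linear system:
  x*      = (0.5652, 1.4348)
  lambda* = (5.3478)
  f(x*)   = 2.3261

x* = (0.5652, 1.4348), lambda* = (5.3478)


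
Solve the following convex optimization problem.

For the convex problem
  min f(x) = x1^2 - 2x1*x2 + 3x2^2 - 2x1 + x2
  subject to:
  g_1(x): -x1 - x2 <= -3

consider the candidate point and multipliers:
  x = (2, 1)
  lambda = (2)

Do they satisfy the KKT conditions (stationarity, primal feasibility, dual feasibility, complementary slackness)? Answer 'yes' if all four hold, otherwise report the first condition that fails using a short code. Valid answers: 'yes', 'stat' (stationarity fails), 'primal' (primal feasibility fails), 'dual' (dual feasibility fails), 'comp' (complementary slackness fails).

Gradient of f: grad f(x) = Q x + c = (0, 3)
Constraint values g_i(x) = a_i^T x - b_i:
  g_1((2, 1)) = 0
Stationarity residual: grad f(x) + sum_i lambda_i a_i = (-2, 1)
  -> stationarity FAILS
Primal feasibility (all g_i <= 0): OK
Dual feasibility (all lambda_i >= 0): OK
Complementary slackness (lambda_i * g_i(x) = 0 for all i): OK

Verdict: the first failing condition is stationarity -> stat.

stat


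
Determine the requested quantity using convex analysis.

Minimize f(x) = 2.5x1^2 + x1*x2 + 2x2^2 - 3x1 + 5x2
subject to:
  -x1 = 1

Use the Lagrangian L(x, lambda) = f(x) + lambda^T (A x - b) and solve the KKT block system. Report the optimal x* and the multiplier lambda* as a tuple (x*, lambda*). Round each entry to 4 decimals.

Form the Lagrangian:
  L(x, lambda) = (1/2) x^T Q x + c^T x + lambda^T (A x - b)
Stationarity (grad_x L = 0): Q x + c + A^T lambda = 0.
Primal feasibility: A x = b.

This gives the KKT block system:
  [ Q   A^T ] [ x     ]   [-c ]
  [ A    0  ] [ lambda ] = [ b ]

Solving the linear system:
  x*      = (-1, -1)
  lambda* = (-9)
  f(x*)   = 3.5

x* = (-1, -1), lambda* = (-9)


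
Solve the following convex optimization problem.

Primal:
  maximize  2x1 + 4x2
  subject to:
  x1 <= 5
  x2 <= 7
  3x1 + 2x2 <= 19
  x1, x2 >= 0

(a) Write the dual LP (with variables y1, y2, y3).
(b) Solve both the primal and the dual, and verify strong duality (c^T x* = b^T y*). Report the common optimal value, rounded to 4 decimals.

The standard primal-dual pair for 'max c^T x s.t. A x <= b, x >= 0' is:
  Dual:  min b^T y  s.t.  A^T y >= c,  y >= 0.

So the dual LP is:
  minimize  5y1 + 7y2 + 19y3
  subject to:
    y1 + 3y3 >= 2
    y2 + 2y3 >= 4
    y1, y2, y3 >= 0

Solving the primal: x* = (1.6667, 7).
  primal value c^T x* = 31.3333.
Solving the dual: y* = (0, 2.6667, 0.6667).
  dual value b^T y* = 31.3333.
Strong duality: c^T x* = b^T y*. Confirmed.

31.3333


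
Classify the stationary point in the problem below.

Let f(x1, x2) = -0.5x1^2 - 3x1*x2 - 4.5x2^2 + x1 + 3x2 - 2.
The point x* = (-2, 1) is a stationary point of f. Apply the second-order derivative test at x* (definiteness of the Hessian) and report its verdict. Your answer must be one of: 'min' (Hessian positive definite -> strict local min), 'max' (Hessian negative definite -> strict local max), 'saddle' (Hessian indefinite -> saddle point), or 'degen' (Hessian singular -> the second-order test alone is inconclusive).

Compute the Hessian H = grad^2 f:
  H = [[-1, -3], [-3, -9]]
Verify stationarity: grad f(x*) = H x* + g = (0, 0).
Eigenvalues of H: -10, 0.
H has a zero eigenvalue (singular; negative semidefinite but not definite), so H is neither positive definite, negative definite, nor indefinite. The second-order test alone is inconclusive -> degen.
(Indeed, f is constant along the null direction of H through x*, so x* is not a strict local extremum.)

degen


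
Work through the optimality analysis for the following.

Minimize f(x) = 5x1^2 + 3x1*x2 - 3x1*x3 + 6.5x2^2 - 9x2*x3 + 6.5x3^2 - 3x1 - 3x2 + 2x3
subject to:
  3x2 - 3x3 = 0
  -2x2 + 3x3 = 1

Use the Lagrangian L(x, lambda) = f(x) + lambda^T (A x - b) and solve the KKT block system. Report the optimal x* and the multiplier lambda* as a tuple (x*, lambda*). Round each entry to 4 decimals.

Form the Lagrangian:
  L(x, lambda) = (1/2) x^T Q x + c^T x + lambda^T (A x - b)
Stationarity (grad_x L = 0): Q x + c + A^T lambda = 0.
Primal feasibility: A x = b.

This gives the KKT block system:
  [ Q   A^T ] [ x     ]   [-c ]
  [ A    0  ] [ lambda ] = [ b ]

Solving the linear system:
  x*      = (0.3, 1, 1)
  lambda* = (-5.3, -7)
  f(x*)   = 2.55

x* = (0.3, 1, 1), lambda* = (-5.3, -7)


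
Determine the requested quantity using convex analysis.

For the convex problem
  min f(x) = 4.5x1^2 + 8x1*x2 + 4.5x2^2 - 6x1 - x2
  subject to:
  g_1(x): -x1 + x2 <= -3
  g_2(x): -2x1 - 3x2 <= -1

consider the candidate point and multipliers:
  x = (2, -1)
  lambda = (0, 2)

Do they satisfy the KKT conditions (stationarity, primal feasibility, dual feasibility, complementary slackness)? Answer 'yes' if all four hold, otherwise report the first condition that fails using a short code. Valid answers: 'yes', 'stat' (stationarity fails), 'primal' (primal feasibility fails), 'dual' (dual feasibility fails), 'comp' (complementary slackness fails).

Gradient of f: grad f(x) = Q x + c = (4, 6)
Constraint values g_i(x) = a_i^T x - b_i:
  g_1((2, -1)) = 0
  g_2((2, -1)) = 0
Stationarity residual: grad f(x) + sum_i lambda_i a_i = (0, 0)
  -> stationarity OK
Primal feasibility (all g_i <= 0): OK
Dual feasibility (all lambda_i >= 0): OK
Complementary slackness (lambda_i * g_i(x) = 0 for all i): OK

Verdict: yes, KKT holds.

yes


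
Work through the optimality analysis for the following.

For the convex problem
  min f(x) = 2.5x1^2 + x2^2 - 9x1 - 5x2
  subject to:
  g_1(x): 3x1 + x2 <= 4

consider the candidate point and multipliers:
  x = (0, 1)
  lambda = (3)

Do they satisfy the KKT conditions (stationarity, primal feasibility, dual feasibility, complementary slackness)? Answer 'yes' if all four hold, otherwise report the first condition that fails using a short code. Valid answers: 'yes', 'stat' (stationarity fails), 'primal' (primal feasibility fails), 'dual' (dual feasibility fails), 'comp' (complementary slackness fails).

Gradient of f: grad f(x) = Q x + c = (-9, -3)
Constraint values g_i(x) = a_i^T x - b_i:
  g_1((0, 1)) = -3
Stationarity residual: grad f(x) + sum_i lambda_i a_i = (0, 0)
  -> stationarity OK
Primal feasibility (all g_i <= 0): OK
Dual feasibility (all lambda_i >= 0): OK
Complementary slackness (lambda_i * g_i(x) = 0 for all i): FAILS

Verdict: the first failing condition is complementary_slackness -> comp.

comp


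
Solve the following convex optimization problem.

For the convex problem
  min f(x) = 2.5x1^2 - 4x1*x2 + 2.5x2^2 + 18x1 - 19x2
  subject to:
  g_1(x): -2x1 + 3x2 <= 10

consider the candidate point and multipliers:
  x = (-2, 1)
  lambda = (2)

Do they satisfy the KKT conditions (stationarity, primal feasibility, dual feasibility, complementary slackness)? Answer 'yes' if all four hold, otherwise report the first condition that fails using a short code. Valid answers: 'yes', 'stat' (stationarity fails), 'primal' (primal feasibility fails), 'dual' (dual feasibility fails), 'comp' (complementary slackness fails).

Gradient of f: grad f(x) = Q x + c = (4, -6)
Constraint values g_i(x) = a_i^T x - b_i:
  g_1((-2, 1)) = -3
Stationarity residual: grad f(x) + sum_i lambda_i a_i = (0, 0)
  -> stationarity OK
Primal feasibility (all g_i <= 0): OK
Dual feasibility (all lambda_i >= 0): OK
Complementary slackness (lambda_i * g_i(x) = 0 for all i): FAILS

Verdict: the first failing condition is complementary_slackness -> comp.

comp


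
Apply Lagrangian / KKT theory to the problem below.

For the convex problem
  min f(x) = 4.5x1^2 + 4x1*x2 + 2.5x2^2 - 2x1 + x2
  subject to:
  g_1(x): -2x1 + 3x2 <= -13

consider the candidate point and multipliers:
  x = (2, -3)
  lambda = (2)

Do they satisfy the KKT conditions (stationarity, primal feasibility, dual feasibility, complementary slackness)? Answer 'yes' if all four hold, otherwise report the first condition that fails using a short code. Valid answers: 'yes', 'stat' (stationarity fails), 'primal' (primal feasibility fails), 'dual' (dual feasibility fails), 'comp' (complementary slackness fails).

Gradient of f: grad f(x) = Q x + c = (4, -6)
Constraint values g_i(x) = a_i^T x - b_i:
  g_1((2, -3)) = 0
Stationarity residual: grad f(x) + sum_i lambda_i a_i = (0, 0)
  -> stationarity OK
Primal feasibility (all g_i <= 0): OK
Dual feasibility (all lambda_i >= 0): OK
Complementary slackness (lambda_i * g_i(x) = 0 for all i): OK

Verdict: yes, KKT holds.

yes


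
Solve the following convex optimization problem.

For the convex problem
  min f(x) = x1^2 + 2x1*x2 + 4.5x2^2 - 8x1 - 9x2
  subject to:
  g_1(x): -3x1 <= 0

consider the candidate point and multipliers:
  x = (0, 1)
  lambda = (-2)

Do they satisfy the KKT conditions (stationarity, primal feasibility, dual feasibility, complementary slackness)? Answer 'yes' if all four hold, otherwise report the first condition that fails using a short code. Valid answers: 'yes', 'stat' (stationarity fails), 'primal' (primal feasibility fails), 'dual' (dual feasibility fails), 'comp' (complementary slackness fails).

Gradient of f: grad f(x) = Q x + c = (-6, 0)
Constraint values g_i(x) = a_i^T x - b_i:
  g_1((0, 1)) = 0
Stationarity residual: grad f(x) + sum_i lambda_i a_i = (0, 0)
  -> stationarity OK
Primal feasibility (all g_i <= 0): OK
Dual feasibility (all lambda_i >= 0): FAILS
Complementary slackness (lambda_i * g_i(x) = 0 for all i): OK

Verdict: the first failing condition is dual_feasibility -> dual.

dual


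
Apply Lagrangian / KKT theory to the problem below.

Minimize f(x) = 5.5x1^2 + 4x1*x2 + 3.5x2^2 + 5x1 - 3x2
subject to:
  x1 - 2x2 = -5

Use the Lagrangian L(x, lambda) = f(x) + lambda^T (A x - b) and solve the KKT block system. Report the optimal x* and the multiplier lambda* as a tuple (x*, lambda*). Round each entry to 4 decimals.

Form the Lagrangian:
  L(x, lambda) = (1/2) x^T Q x + c^T x + lambda^T (A x - b)
Stationarity (grad_x L = 0): Q x + c + A^T lambda = 0.
Primal feasibility: A x = b.

This gives the KKT block system:
  [ Q   A^T ] [ x     ]   [-c ]
  [ A    0  ] [ lambda ] = [ b ]

Solving the linear system:
  x*      = (-1.3284, 1.8358)
  lambda* = (2.2687)
  f(x*)   = -0.403

x* = (-1.3284, 1.8358), lambda* = (2.2687)


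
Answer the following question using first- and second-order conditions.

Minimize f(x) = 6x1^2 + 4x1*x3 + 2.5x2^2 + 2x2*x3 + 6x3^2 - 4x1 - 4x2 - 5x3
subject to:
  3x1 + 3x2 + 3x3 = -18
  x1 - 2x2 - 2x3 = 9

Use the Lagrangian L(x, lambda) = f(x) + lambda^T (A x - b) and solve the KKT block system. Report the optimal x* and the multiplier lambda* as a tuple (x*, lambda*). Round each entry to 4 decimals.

Form the Lagrangian:
  L(x, lambda) = (1/2) x^T Q x + c^T x + lambda^T (A x - b)
Stationarity (grad_x L = 0): Q x + c + A^T lambda = 0.
Primal feasibility: A x = b.

This gives the KKT block system:
  [ Q   A^T ] [ x     ]   [-c ]
  [ A    0  ] [ lambda ] = [ b ]

Solving the linear system:
  x*      = (-1, -4.2308, -0.7692)
  lambda* = (7.2051, -2.5385)
  f(x*)   = 88.6538

x* = (-1, -4.2308, -0.7692), lambda* = (7.2051, -2.5385)
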